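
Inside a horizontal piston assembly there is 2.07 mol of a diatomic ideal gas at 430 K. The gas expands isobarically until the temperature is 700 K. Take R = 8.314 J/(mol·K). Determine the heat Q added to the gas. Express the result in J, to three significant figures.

Q ≈ 16300 J

Isobaric: W = nRΔT = (2.07)(8.314)(270) = 4647 J.
ΔU = nCᵥΔT with Cᵥ = 5R/2: ΔU = (2.07)(20.79)(270) = 11617 J.
Q = ΔU + W = 11617 + 4647 = 16263 J.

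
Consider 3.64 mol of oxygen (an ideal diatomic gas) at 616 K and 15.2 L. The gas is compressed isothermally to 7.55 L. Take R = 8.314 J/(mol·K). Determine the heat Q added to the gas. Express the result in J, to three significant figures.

Q ≈ -13000 J

Isothermal ⇒ ΔU = 0, so Q = W = nRT ln(V₂/V₁).
Q = (3.64)(8.314)(616) ln(7.55/15.2) = 18642 × -0.6997 = -13045 J.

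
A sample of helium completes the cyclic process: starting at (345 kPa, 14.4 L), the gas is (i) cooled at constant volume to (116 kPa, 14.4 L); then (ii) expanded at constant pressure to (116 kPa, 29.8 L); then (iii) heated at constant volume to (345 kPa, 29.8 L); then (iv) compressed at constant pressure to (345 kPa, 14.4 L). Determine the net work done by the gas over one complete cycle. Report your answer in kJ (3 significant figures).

Constant-volume legs do no work.
W(ii) = (116)(29.8 − 14.4) = 1786 J; W(iv) = (345)(14.4 − 29.8) = -5313 J.
W_net = 1786 − 5313 = -3527 J (the counter-clockwise enclosed area).

W_net ≈ -3.53 kJ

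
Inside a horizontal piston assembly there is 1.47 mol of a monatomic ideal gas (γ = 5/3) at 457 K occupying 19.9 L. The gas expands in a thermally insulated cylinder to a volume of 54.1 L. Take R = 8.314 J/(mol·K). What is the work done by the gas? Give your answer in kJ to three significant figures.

W ≈ 4.08 kJ

Adiabatic: TV^(γ−1) = const with γ = 5/3.
T₂ = T₁ (V₁/V₂)^(γ−1) = 457 × (19.9/54.1)^0.667 = 457 × 0.5134 = 234.6 K.
W_by = nCᵥ(T₁ − T₂) = (1.47)(12.47)(457 − 234.6) = 4077 J.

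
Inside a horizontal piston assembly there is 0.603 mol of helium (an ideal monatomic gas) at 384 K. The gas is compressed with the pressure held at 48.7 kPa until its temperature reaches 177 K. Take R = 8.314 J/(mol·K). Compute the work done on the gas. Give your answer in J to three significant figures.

Isobaric: W = P ΔV = nR ΔT.
W = (0.603)(8.314)(177 − 384) = -1038 J.
Work on gas = −W_by = 1038 J.

W ≈ 1040 J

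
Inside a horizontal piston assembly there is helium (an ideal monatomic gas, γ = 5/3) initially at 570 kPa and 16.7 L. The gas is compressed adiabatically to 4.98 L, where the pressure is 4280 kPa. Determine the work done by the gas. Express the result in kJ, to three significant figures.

Adiabatic: W = (P₁V₁ − P₂V₂)/(γ − 1) with γ = 5/3.
P₁V₁ = 9519 J, P₂V₂ = 21314 J.
W = (9519 − 21314) / 0.6667 = -17693 J.

W ≈ -17.7 kJ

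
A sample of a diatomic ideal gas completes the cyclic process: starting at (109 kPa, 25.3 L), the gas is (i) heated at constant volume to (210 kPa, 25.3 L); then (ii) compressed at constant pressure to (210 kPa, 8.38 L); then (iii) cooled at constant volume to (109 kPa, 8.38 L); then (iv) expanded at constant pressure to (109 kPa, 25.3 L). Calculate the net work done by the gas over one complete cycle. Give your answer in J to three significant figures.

Constant-volume legs do no work.
W(ii) = (210)(8.38 − 25.3) = -3553 J; W(iv) = (109)(25.3 − 8.38) = 1844 J.
W_net = -3553 + 1844 = -1709 J (the counter-clockwise enclosed area).

W_net ≈ -1710 J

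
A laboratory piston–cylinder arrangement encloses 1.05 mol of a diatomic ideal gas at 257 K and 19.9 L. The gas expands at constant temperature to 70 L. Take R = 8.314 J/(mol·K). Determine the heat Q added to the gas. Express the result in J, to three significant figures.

Isothermal ⇒ ΔU = 0, so Q = W = nRT ln(V₂/V₁).
Q = (1.05)(8.314)(257) ln(70/19.9) = 2244 × 1.258 = 2822 J.

Q ≈ 2820 J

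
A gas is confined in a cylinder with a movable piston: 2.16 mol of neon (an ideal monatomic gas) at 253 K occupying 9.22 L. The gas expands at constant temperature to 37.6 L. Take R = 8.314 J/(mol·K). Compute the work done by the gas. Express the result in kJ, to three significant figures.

W ≈ 6.39 kJ

Isothermal: W = nRT ln(V₂/V₁).
W = (2.16)(8.314)(253) × ln(37.6/9.22)
  = 4543 × 1.406
W_by_gas = 6386 J.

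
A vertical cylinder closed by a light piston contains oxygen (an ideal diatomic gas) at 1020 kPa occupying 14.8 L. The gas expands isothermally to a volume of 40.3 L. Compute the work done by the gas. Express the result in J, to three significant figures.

Isothermal: W = nRT ln(V₂/V₁) = P₁V₁ ln(V₂/V₁).
P₁V₁ = (1020 kPa)(14.8 L) = 15096 J.
W = 15096 × ln(40.3/14.8) = 15096 × 1.002
W_by_gas = 15122 J.

W ≈ 15100 J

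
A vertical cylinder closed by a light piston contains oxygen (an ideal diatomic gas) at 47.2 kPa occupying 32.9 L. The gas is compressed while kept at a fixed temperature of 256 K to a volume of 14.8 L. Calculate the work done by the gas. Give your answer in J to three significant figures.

W ≈ -1240 J

Isothermal: W = nRT ln(V₂/V₁) = P₁V₁ ln(V₂/V₁).
P₁V₁ = (47.2 kPa)(32.9 L) = 1553 J.
W = 1553 × ln(14.8/32.9) = 1553 × -0.7988
W_by_gas = -1241 J.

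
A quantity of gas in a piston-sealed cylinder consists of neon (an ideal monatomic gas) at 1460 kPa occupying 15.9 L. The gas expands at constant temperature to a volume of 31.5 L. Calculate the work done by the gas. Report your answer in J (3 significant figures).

Isothermal: W = nRT ln(V₂/V₁) = P₁V₁ ln(V₂/V₁).
P₁V₁ = (1460 kPa)(15.9 L) = 23214 J.
W = 23214 × ln(31.5/15.9) = 23214 × 0.6837
W_by_gas = 15871 J.

W ≈ 15900 J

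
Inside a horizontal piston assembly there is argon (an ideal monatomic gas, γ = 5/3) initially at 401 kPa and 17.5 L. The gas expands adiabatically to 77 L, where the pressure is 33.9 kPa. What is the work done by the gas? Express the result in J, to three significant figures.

Adiabatic: W = (P₁V₁ − P₂V₂)/(γ − 1) with γ = 5/3.
P₁V₁ = 7018 J, P₂V₂ = 2610 J.
W = (7018 − 2610) / 0.6667 = 6611 J.

W ≈ 6610 J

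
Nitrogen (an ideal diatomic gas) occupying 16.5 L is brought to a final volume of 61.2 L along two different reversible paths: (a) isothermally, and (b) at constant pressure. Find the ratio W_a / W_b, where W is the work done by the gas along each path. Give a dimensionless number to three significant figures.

Path (a) isothermal: W = P₁V₁ ln(V₂/V₁) → W_a/(P₁V₁) = 1.311.
Path (b) isobaric: W = P₁(V₂ − V₁) → W_b/(P₁V₁) = 2.709.
W_a / W_b = 1.311 / 2.709 = 0.4838.

W_a / W_b ≈ 0.484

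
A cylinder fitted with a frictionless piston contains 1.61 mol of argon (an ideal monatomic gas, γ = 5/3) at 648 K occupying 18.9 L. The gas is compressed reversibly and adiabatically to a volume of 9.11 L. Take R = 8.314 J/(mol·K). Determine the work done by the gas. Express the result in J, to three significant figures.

Adiabatic: TV^(γ−1) = const with γ = 5/3.
T₂ = T₁ (V₁/V₂)^(γ−1) = 648 × (18.9/9.11)^0.667 = 648 × 1.627 = 1054 K.
W_by = nCᵥ(T₁ − T₂) = (1.61)(12.47)(648 − 1054) = -8153 J.

W ≈ -8150 J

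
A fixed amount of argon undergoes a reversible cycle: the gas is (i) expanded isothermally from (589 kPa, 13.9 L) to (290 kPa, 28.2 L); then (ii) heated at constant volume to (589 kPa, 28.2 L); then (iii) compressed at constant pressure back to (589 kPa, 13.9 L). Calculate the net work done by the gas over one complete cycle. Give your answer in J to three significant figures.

W_net ≈ -2630 J

Leg (i): W = PᵢVᵢ ln(V_f/Vᵢ) = (8187) ln(28.2/13.9) = 5792 J.
Leg (ii): W = 0.
Leg (iii): W = PΔV = (589)(13.9 − 28.2) = -8423 J.
W_net = 5792 − 8423 = -2631 J.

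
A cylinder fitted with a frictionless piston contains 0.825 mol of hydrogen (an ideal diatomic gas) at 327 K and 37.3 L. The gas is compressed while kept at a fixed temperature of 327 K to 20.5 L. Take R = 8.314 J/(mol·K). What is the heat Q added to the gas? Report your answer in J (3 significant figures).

Isothermal ⇒ ΔU = 0, so Q = W = nRT ln(V₂/V₁).
Q = (0.825)(8.314)(327) ln(20.5/37.3) = 2243 × -0.5986 = -1343 J.

Q ≈ -1340 J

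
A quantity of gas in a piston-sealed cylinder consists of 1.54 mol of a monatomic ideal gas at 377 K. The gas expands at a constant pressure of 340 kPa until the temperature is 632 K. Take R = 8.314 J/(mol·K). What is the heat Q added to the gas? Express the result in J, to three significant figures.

Isobaric: W = nRΔT = (1.54)(8.314)(255) = 3265 J.
ΔU = nCᵥΔT with Cᵥ = 3R/2: ΔU = (1.54)(12.47)(255) = 4897 J.
Q = ΔU + W = 4897 + 3265 = 8162 J.

Q ≈ 8160 J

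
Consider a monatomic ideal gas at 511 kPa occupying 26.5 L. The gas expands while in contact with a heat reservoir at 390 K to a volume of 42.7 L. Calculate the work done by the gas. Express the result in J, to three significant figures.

W ≈ 6460 J

Isothermal: W = nRT ln(V₂/V₁) = P₁V₁ ln(V₂/V₁).
P₁V₁ = (511 kPa)(26.5 L) = 13542 J.
W = 13542 × ln(42.7/26.5) = 13542 × 0.4771
W_by_gas = 6460 J.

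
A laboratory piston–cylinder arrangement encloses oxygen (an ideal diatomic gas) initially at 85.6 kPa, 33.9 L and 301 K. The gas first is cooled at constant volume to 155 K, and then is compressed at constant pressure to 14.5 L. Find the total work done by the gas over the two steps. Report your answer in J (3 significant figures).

Step 1 (isochoric): W = 0 (constant volume).
After step 1: P = 44.08 kPa (V unchanged).
Step 2 (isobaric): W = PΔV = (44.08 kPa)(14.5 − 33.9 L) = -855.1 J.
W_total = 0 − 855.1 = -855.1 J.

W_total ≈ -855 J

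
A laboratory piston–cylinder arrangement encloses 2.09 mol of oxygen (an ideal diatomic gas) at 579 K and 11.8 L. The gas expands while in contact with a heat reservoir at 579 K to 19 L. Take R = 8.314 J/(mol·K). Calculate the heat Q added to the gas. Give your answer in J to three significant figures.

Isothermal ⇒ ΔU = 0, so Q = W = nRT ln(V₂/V₁).
Q = (2.09)(8.314)(579) ln(19/11.8) = 10061 × 0.4763 = 4792 J.

Q ≈ 4790 J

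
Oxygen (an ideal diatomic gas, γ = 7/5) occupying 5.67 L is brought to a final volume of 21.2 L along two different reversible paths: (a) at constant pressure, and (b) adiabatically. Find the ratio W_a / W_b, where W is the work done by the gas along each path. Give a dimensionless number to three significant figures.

W_a / W_b ≈ 2.67

Path (a) isobaric: W = P₁(V₂ − V₁) → W_a/(P₁V₁) = 2.739.
Path (b) adiabatic: W = P₁V₁(1 − (V₁/V₂)^(γ−1))/(γ−1) → W_b/(P₁V₁) = 1.025.
W_a / W_b = 2.739 / 1.025 = 2.673.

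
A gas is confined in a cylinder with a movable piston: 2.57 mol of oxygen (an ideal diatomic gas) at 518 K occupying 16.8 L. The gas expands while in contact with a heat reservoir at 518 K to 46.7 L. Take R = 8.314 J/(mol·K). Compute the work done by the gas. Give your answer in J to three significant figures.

Isothermal: W = nRT ln(V₂/V₁).
W = (2.57)(8.314)(518) × ln(46.7/16.8)
  = 11068 × 1.022
W_by_gas = 11316 J.

W ≈ 11300 J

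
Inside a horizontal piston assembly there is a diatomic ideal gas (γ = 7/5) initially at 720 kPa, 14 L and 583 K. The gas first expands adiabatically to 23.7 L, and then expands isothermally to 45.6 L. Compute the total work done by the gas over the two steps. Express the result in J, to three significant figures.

W_total ≈ 10100 J

Step 1 (adiabatic): W = (P₁V₁ − P₂V₂)/(γ−1) = (10080 − 8166)/0.4 = 4785 J.
After step 1: P = 344.6 kPa, V = 23.7 L, T = 472.3 K.
Step 2 (isothermal): W = P₁V₁ ln(V₂/V₁) = (8166) ln(45.6/23.7) = 5344 J.
W_total = 4785 + 5344 = 10129 J.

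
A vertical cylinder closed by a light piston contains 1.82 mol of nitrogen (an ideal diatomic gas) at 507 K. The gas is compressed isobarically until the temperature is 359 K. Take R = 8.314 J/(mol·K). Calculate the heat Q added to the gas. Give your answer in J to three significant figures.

Q ≈ -7840 J

Isobaric: W = nRΔT = (1.82)(8.314)(-148) = -2239 J.
ΔU = nCᵥΔT with Cᵥ = 5R/2: ΔU = (1.82)(20.79)(-148) = -5599 J.
Q = ΔU + W = -5599 − 2239 = -7838 J.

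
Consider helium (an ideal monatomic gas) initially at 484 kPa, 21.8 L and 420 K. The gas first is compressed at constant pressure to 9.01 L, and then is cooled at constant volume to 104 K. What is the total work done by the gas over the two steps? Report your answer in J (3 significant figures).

Step 1 (isobaric): W = PΔV = (484 kPa)(9.01 − 21.8 L) = -6190 J.
Step 2 (isochoric): W = 0 (constant volume).
W_total = -6190 + 0 = -6190 J.

W_total ≈ -6190 J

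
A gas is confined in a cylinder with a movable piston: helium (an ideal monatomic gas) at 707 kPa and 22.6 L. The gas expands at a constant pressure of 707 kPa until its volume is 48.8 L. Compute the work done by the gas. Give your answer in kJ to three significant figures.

Isobaric: W = P ΔV.
W = (707 kPa)(48.8 − 22.6 L) = (707)(26.2) = 18523 J.

W ≈ 18.5 kJ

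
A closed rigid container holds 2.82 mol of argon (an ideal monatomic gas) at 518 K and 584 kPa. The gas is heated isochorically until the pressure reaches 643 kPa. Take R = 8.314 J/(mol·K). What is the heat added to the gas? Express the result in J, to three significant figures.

Constant volume ⇒ W = 0, so Q = ΔU = nCᵥΔT with Cᵥ = 3R/2 = 12.47 J/(mol·K).
At constant V, T₂/T₁ = P₂/P₁ ⇒ ΔT = T₁(P₂/P₁ − 1) = 518·(643/584 − 1) = 52.33 K.
ΔU = (2.82)(12.47)(52.33) = 1840 J.

Q ≈ 1840 J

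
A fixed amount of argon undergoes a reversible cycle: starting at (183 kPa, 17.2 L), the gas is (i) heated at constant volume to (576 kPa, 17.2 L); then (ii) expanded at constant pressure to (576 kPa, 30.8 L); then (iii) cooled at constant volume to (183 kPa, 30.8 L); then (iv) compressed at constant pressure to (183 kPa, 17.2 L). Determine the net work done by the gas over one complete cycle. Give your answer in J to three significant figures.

W_net ≈ 5340 J

Constant-volume legs do no work.
W(ii) = (576)(30.8 − 17.2) = 7834 J; W(iv) = (183)(17.2 − 30.8) = -2489 J.
W_net = 7834 − 2489 = 5345 J (the clockwise enclosed area).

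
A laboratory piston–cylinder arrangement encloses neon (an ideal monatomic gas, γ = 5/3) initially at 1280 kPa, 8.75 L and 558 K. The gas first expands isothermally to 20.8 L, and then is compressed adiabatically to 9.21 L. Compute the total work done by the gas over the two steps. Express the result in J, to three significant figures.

Step 1 (isothermal): W = P₁V₁ ln(V₂/V₁) = (11200) ln(20.8/8.75) = 9698 J.
After step 1: P = 538.5 kPa, V = 20.8 L, T = 558 K.
Step 2 (adiabatic): W = (P₁V₁ − P₂V₂)/(γ−1) = (11200 − 19279)/0.667 = -12119 J.
W_total = 9698 − 12119 = -2421 J.

W_total ≈ -2420 J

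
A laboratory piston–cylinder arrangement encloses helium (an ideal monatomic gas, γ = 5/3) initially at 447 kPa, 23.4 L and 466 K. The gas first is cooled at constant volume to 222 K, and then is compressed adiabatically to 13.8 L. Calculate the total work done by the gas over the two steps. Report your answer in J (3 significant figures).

Step 1 (isochoric): W = 0 (constant volume).
After step 1: P = 212.9 kPa (V unchanged).
Step 2 (adiabatic): W = (P₁V₁ − P₂V₂)/(γ−1) = (4983 − 7086)/0.667 = -3154 J.
W_total = 0 − 3154 = -3154 J.

W_total ≈ -3150 J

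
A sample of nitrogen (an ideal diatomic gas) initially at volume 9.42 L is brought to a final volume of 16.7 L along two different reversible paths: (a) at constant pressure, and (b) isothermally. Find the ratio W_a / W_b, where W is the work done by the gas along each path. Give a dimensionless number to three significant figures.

W_a / W_b ≈ 1.35

Path (a) isobaric: W = P₁(V₂ − V₁) → W_a/(P₁V₁) = 0.7728.
Path (b) isothermal: W = P₁V₁ ln(V₂/V₁) → W_b/(P₁V₁) = 0.5726.
W_a / W_b = 0.7728 / 0.5726 = 1.35.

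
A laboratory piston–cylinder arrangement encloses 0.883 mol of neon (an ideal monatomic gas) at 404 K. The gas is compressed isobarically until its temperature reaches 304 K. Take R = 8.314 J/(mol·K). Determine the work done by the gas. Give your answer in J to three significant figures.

Isobaric: W = P ΔV = nR ΔT.
W = (0.883)(8.314)(304 − 404) = -734.1 J.

W ≈ -734 J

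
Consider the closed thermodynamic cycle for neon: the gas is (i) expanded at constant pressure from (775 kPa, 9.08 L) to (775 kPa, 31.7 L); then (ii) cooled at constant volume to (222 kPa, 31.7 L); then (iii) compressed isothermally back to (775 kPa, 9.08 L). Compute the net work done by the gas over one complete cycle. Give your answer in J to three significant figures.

Leg (i): W = PΔV = (775)(31.7 − 9.08) = 17530 J.
Leg (ii): W = 0.
Leg (iii): W = PᵢVᵢ ln(V_f/Vᵢ) = (7037) ln(9.08/31.7) = -8798 J.
W_net = 17530 − 8798 = 8732 J.

W_net ≈ 8730 J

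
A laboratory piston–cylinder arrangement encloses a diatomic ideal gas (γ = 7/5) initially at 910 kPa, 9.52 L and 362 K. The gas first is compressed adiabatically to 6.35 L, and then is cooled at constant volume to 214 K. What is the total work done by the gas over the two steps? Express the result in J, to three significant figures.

Step 1 (adiabatic): W = (P₁V₁ − P₂V₂)/(γ−1) = (8663 − 10186)/0.4 = -3808 J.
Step 2 (isochoric): W = 0 (constant volume).
W_total = -3808 + 0 = -3808 J.

W_total ≈ -3810 J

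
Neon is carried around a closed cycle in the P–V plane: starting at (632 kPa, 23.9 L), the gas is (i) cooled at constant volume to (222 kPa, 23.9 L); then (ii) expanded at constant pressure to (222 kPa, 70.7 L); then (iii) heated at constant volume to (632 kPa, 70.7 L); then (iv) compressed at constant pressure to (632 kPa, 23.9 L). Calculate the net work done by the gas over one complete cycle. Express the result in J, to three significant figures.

Constant-volume legs do no work.
W(ii) = (222)(70.7 − 23.9) = 10390 J; W(iv) = (632)(23.9 − 70.7) = -29578 J.
W_net = 10390 − 29578 = -19188 J (the counter-clockwise enclosed area).

W_net ≈ -19200 J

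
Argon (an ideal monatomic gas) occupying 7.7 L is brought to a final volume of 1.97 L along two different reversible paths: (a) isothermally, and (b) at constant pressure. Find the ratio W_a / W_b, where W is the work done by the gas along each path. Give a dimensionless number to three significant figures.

W_a / W_b ≈ 1.83

Path (a) isothermal: W = P₁V₁ ln(V₂/V₁) → W_a/(P₁V₁) = -1.363.
Path (b) isobaric: W = P₁(V₂ − V₁) → W_b/(P₁V₁) = -0.7442.
W_a / W_b = -1.363 / -0.7442 = 1.832.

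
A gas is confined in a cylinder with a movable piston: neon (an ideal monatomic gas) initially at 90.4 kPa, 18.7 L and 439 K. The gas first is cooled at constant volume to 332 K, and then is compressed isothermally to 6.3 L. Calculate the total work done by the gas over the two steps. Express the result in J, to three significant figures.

Step 1 (isochoric): W = 0 (constant volume).
After step 1: P = 68.37 kPa (V unchanged).
Step 2 (isothermal): W = P₁V₁ ln(V₂/V₁) = (1278) ln(6.3/18.7) = -1391 J.
W_total = 0 − 1391 = -1391 J.

W_total ≈ -1390 J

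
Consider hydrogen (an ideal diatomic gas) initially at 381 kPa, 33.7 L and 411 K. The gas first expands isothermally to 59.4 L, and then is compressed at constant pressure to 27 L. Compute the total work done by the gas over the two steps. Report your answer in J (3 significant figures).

W_total ≈ 274 J

Step 1 (isothermal): W = P₁V₁ ln(V₂/V₁) = (12840) ln(59.4/33.7) = 7277 J.
After step 1: P = 216.2 kPa, V = 59.4 L, T = 411 K.
Step 2 (isobaric): W = PΔV = (216.2 kPa)(27 − 59.4 L) = -7003 J.
W_total = 7277 − 7003 = 274 J.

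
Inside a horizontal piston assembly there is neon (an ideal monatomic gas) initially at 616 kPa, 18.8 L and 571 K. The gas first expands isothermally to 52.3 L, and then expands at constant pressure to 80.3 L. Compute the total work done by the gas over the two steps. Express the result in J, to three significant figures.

W_total ≈ 18000 J

Step 1 (isothermal): W = P₁V₁ ln(V₂/V₁) = (11581) ln(52.3/18.8) = 11849 J.
After step 1: P = 221.4 kPa, V = 52.3 L, T = 571 K.
Step 2 (isobaric): W = PΔV = (221.4 kPa)(80.3 − 52.3 L) = 6200 J.
W_total = 11849 + 6200 = 18049 J.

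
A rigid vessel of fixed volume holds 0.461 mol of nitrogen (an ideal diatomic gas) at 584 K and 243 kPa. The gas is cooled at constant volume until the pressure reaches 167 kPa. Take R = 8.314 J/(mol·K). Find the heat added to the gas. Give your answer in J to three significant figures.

Q ≈ -1750 J

Constant volume ⇒ W = 0, so Q = ΔU = nCᵥΔT with Cᵥ = 5R/2 = 20.79 J/(mol·K).
At constant V, T₂/T₁ = P₂/P₁ ⇒ ΔT = T₁(P₂/P₁ − 1) = 584·(167/243 − 1) = -182.7 K.
ΔU = (0.461)(20.79)(-182.7) = -1750 J.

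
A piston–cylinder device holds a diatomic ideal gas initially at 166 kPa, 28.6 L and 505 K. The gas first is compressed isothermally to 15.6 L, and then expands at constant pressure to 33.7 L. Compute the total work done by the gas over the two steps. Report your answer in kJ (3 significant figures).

W_total ≈ 2.63 kJ

Step 1 (isothermal): W = P₁V₁ ln(V₂/V₁) = (4748) ln(15.6/28.6) = -2878 J.
After step 1: P = 304.3 kPa, V = 15.6 L, T = 505 K.
Step 2 (isobaric): W = PΔV = (304.3 kPa)(33.7 − 15.6 L) = 5508 J.
W_total = -2878 + 5508 = 2631 J.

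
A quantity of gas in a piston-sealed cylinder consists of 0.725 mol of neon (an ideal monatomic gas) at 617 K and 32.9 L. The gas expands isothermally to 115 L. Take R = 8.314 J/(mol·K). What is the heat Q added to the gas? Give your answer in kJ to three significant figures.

Isothermal ⇒ ΔU = 0, so Q = W = nRT ln(V₂/V₁).
Q = (0.725)(8.314)(617) ln(115/32.9) = 3719 × 1.251 = 4654 J.

Q ≈ 4.65 kJ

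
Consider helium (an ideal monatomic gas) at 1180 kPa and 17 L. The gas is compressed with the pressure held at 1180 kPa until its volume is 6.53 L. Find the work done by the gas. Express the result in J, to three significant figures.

Isobaric: W = P ΔV.
W = (1180 kPa)(6.53 − 17 L) = (1180)(-10.47) = -12355 J.

W ≈ -12400 J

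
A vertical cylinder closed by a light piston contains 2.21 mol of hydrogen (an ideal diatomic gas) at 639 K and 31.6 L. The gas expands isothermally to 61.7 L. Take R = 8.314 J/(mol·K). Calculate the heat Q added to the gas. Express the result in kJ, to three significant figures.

Isothermal ⇒ ΔU = 0, so Q = W = nRT ln(V₂/V₁).
Q = (2.21)(8.314)(639) ln(61.7/31.6) = 11741 × 0.6691 = 7856 J.

Q ≈ 7.86 kJ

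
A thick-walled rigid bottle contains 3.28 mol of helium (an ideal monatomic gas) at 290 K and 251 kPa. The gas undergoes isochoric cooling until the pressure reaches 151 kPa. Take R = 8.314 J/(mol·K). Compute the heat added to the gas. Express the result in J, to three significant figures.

Constant volume ⇒ W = 0, so Q = ΔU = nCᵥΔT with Cᵥ = 3R/2 = 12.47 J/(mol·K).
At constant V, T₂/T₁ = P₂/P₁ ⇒ ΔT = T₁(P₂/P₁ − 1) = 290·(151/251 − 1) = -115.5 K.
ΔU = (3.28)(12.47)(-115.5) = -4726 J.

Q ≈ -4730 J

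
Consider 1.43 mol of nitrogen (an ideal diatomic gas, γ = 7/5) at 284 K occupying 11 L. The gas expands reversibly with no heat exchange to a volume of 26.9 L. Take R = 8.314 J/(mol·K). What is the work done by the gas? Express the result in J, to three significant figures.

W ≈ 2540 J

Adiabatic: TV^(γ−1) = const with γ = 7/5.
T₂ = T₁ (V₁/V₂)^(γ−1) = 284 × (11/26.9)^0.4 = 284 × 0.6993 = 198.6 K.
W_by = nCᵥ(T₁ − T₂) = (1.43)(20.79)(284 − 198.6) = 2538 J.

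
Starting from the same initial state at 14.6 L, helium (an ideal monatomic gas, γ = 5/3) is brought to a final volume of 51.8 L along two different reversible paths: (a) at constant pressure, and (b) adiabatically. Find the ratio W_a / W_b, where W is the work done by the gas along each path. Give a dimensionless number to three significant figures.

W_a / W_b ≈ 2.98

Path (a) isobaric: W = P₁(V₂ − V₁) → W_a/(P₁V₁) = 2.548.
Path (b) adiabatic: W = P₁V₁(1 − (V₁/V₂)^(γ−1))/(γ−1) → W_b/(P₁V₁) = 0.8552.
W_a / W_b = 2.548 / 0.8552 = 2.979.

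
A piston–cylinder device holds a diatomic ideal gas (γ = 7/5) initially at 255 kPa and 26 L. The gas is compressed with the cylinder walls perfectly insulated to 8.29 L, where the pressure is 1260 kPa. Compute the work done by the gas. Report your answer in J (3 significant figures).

W ≈ -9540 J

Adiabatic: W = (P₁V₁ − P₂V₂)/(γ − 1) with γ = 7/5.
P₁V₁ = 6630 J, P₂V₂ = 10445 J.
W = (6630 − 10445) / 0.4 = -9539 J.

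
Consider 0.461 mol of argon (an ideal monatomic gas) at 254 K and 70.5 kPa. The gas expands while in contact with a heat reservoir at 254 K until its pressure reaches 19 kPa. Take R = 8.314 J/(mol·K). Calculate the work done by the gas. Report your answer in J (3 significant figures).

W ≈ 1280 J

Isothermal process: W = nRT ln(V₂/V₁) = nRT ln(P₁/P₂).
W = (0.461)(8.314)(254) × ln(70.5/19)
  = 973.5 × ln(3.711) = 973.5 × 1.311
W_by_gas = 1276 J.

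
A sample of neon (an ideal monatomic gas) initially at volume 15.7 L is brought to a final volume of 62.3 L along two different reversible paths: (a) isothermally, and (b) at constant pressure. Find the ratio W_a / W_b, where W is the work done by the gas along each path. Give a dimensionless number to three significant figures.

Path (a) isothermal: W = P₁V₁ ln(V₂/V₁) → W_a/(P₁V₁) = 1.378.
Path (b) isobaric: W = P₁(V₂ − V₁) → W_b/(P₁V₁) = 2.968.
W_a / W_b = 1.378 / 2.968 = 0.4644.

W_a / W_b ≈ 0.464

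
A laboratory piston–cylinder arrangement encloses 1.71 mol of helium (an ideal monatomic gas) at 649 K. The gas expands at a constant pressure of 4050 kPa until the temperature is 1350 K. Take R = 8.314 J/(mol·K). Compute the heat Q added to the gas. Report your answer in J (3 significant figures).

Isobaric: W = nRΔT = (1.71)(8.314)(701) = 9966 J.
ΔU = nCᵥΔT with Cᵥ = 3R/2: ΔU = (1.71)(12.47)(701) = 14949 J.
Q = ΔU + W = 14949 + 9966 = 24915 J.

Q ≈ 24900 J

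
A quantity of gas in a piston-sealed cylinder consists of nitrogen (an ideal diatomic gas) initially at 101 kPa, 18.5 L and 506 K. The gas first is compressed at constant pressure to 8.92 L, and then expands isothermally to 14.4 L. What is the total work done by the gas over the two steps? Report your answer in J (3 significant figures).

W_total ≈ -536 J

Step 1 (isobaric): W = PΔV = (101 kPa)(8.92 − 18.5 L) = -967.6 J.
After step 1: P = 101 kPa, V = 8.92 L, T = 244 K.
Step 2 (isothermal): W = P₁V₁ ln(V₂/V₁) = (900.9) ln(14.4/8.92) = 431.5 J.
W_total = -967.6 + 431.5 = -536.1 J.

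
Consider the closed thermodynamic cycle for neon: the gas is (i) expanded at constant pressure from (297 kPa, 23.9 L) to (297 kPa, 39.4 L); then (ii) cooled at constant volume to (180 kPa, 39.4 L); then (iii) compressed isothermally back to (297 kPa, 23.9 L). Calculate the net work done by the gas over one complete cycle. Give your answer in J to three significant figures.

W_net ≈ 1060 J

Leg (i): W = PΔV = (297)(39.4 − 23.9) = 4604 J.
Leg (ii): W = 0.
Leg (iii): W = PᵢVᵢ ln(V_f/Vᵢ) = (7092) ln(23.9/39.4) = -3545 J.
W_net = 4604 − 3545 = 1058 J.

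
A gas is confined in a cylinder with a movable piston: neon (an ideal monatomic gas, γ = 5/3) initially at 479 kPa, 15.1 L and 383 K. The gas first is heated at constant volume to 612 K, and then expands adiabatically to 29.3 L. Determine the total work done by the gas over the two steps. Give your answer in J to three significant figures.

Step 1 (isochoric): W = 0 (constant volume).
After step 1: P = 765.4 kPa (V unchanged).
Step 2 (adiabatic): W = (P₁V₁ − P₂V₂)/(γ−1) = (11558 − 7429)/0.667 = 6193 J.
W_total = 0 + 6193 = 6193 J.

W_total ≈ 6190 J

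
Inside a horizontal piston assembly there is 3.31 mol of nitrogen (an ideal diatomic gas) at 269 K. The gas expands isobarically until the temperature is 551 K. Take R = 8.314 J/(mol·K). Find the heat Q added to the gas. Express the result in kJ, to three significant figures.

Isobaric: W = nRΔT = (3.31)(8.314)(282) = 7760 J.
ΔU = nCᵥΔT with Cᵥ = 5R/2: ΔU = (3.31)(20.79)(282) = 19401 J.
Q = ΔU + W = 19401 + 7760 = 27162 J.

Q ≈ 27.2 kJ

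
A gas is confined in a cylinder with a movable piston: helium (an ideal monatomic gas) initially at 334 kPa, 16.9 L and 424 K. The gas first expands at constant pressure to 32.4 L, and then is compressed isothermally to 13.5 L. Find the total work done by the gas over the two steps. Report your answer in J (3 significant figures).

Step 1 (isobaric): W = PΔV = (334 kPa)(32.4 − 16.9 L) = 5177 J.
After step 1: P = 334 kPa, V = 32.4 L, T = 812.9 K.
Step 2 (isothermal): W = P₁V₁ ln(V₂/V₁) = (10822) ln(13.5/32.4) = -9474 J.
W_total = 5177 − 9474 = -4297 J.

W_total ≈ -4300 J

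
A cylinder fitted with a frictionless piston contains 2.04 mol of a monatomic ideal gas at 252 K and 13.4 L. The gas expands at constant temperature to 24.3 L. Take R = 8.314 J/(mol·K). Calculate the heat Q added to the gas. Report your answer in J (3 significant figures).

Q ≈ 2540 J

Isothermal ⇒ ΔU = 0, so Q = W = nRT ln(V₂/V₁).
Q = (2.04)(8.314)(252) ln(24.3/13.4) = 4274 × 0.5952 = 2544 J.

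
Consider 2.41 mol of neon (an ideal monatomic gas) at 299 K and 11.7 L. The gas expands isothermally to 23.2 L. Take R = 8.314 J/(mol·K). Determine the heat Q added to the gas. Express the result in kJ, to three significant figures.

Isothermal ⇒ ΔU = 0, so Q = W = nRT ln(V₂/V₁).
Q = (2.41)(8.314)(299) ln(23.2/11.7) = 5991 × 0.6846 = 4101 J.

Q ≈ 4.10 kJ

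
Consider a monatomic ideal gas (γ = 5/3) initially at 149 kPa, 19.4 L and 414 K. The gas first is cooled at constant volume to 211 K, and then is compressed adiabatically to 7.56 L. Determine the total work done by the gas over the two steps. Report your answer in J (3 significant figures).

W_total ≈ -1930 J

Step 1 (isochoric): W = 0 (constant volume).
After step 1: P = 75.94 kPa (V unchanged).
Step 2 (adiabatic): W = (P₁V₁ − P₂V₂)/(γ−1) = (1473 − 2761)/0.667 = -1932 J.
W_total = 0 − 1932 = -1932 J.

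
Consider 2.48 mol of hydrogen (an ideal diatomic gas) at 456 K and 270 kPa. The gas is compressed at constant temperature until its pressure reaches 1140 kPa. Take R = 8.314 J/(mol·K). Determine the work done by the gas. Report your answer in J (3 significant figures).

Isothermal process: W = nRT ln(V₂/V₁) = nRT ln(P₁/P₂).
W = (2.48)(8.314)(456) × ln(270/1140)
  = 9402 × ln(0.2368) = 9402 × -1.44
W_by_gas = -13542 J.

W ≈ -13500 J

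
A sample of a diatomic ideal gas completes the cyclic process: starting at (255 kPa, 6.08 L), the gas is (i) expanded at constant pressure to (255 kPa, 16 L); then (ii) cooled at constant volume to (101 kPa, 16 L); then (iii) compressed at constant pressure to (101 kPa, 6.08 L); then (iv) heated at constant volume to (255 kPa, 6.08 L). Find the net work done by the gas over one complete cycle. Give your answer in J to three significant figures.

Constant-volume legs do no work.
W(i) = (255)(16 − 6.08) = 2530 J; W(iii) = (101)(6.08 − 16) = -1002 J.
W_net = 2530 − 1002 = 1528 J (the clockwise enclosed area).

W_net ≈ 1530 J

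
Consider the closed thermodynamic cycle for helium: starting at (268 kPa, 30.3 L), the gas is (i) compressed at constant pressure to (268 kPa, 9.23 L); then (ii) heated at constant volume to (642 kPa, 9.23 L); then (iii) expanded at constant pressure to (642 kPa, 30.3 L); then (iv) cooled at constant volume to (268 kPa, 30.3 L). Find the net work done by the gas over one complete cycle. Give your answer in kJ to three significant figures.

Constant-volume legs do no work.
W(i) = (268)(9.23 − 30.3) = -5647 J; W(iii) = (642)(30.3 − 9.23) = 13527 J.
W_net = -5647 + 13527 = 7880 J (the clockwise enclosed area).

W_net ≈ 7.88 kJ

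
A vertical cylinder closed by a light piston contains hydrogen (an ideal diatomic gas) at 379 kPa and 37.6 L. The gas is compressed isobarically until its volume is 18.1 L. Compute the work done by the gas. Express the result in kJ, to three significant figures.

W ≈ -7.39 kJ

Isobaric: W = P ΔV.
W = (379 kPa)(18.1 − 37.6 L) = (379)(-19.5) = -7390 J.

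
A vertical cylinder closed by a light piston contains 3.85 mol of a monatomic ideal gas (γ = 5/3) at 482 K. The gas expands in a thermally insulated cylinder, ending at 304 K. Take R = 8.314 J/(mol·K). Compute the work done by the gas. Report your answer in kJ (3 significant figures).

W ≈ 8.55 kJ

Adiabatic ⇒ Q = 0, so W_by = −ΔU = nCᵥ(T₁ − T₂).
Cᵥ = 3R/2 = 12.47 J/(mol·K).
W = (3.85)(12.47)(482 − 304) = 8546 J.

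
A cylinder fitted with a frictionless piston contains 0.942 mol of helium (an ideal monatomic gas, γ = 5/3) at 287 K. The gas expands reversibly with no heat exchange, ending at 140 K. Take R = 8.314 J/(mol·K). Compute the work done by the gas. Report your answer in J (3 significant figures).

W ≈ 1730 J

Adiabatic ⇒ Q = 0, so W_by = −ΔU = nCᵥ(T₁ − T₂).
Cᵥ = 3R/2 = 12.47 J/(mol·K).
W = (0.942)(12.47)(287 − 140) = 1727 J.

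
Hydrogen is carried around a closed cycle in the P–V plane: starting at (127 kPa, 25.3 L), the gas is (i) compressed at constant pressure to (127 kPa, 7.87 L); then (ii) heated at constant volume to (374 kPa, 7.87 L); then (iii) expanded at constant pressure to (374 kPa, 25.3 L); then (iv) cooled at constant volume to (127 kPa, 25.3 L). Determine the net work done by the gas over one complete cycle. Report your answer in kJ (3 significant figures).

Constant-volume legs do no work.
W(i) = (127)(7.87 − 25.3) = -2214 J; W(iii) = (374)(25.3 − 7.87) = 6519 J.
W_net = -2214 + 6519 = 4305 J (the clockwise enclosed area).

W_net ≈ 4.31 kJ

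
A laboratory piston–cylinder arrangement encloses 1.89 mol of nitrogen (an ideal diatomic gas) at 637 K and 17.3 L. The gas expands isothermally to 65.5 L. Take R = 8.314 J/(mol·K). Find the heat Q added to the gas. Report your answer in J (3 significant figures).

Q ≈ 13300 J

Isothermal ⇒ ΔU = 0, so Q = W = nRT ln(V₂/V₁).
Q = (1.89)(8.314)(637) ln(65.5/17.3) = 10009 × 1.331 = 13326 J.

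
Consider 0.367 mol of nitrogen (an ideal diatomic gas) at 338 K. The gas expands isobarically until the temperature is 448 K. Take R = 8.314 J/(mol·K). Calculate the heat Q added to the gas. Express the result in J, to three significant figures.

Q ≈ 1170 J

Isobaric: W = nRΔT = (0.367)(8.314)(110) = 335.6 J.
ΔU = nCᵥΔT with Cᵥ = 5R/2: ΔU = (0.367)(20.79)(110) = 839.1 J.
Q = ΔU + W = 839.1 + 335.6 = 1175 J.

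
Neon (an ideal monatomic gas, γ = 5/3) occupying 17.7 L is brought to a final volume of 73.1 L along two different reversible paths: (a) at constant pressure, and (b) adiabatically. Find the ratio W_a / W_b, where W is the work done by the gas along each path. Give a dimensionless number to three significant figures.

Path (a) isobaric: W = P₁(V₂ − V₁) → W_a/(P₁V₁) = 3.13.
Path (b) adiabatic: W = P₁V₁(1 − (V₁/V₂)^(γ−1))/(γ−1) → W_b/(P₁V₁) = 0.9173.
W_a / W_b = 3.13 / 0.9173 = 3.412.

W_a / W_b ≈ 3.41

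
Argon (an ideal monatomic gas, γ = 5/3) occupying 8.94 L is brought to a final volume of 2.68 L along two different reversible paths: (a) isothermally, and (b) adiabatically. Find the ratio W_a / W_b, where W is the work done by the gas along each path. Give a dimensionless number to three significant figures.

W_a / W_b ≈ 0.652

Path (a) isothermal: W = P₁V₁ ln(V₂/V₁) → W_a/(P₁V₁) = -1.205.
Path (b) adiabatic: W = P₁V₁(1 − (V₁/V₂)^(γ−1))/(γ−1) → W_b/(P₁V₁) = -1.849.
W_a / W_b = -1.205 / -1.849 = 0.6516.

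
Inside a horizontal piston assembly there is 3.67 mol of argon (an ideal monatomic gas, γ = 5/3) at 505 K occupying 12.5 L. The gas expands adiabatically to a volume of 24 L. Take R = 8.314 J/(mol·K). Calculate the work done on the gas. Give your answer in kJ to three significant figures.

W ≈ -8.15 kJ

Adiabatic: TV^(γ−1) = const with γ = 5/3.
T₂ = T₁ (V₁/V₂)^(γ−1) = 505 × (12.5/24)^0.667 = 505 × 0.6473 = 326.9 K.
W_by = nCᵥ(T₁ − T₂) = (3.67)(12.47)(505 − 326.9) = 8151 J.
Work on gas = −W_by = -8151 J.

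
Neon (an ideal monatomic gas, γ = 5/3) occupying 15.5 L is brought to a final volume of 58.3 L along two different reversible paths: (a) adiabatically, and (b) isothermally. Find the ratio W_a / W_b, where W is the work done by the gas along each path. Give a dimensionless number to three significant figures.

Path (a) adiabatic: W = P₁V₁(1 − (V₁/V₂)^(γ−1))/(γ−1) → W_a/(P₁V₁) = 0.8798.
Path (b) isothermal: W = P₁V₁ ln(V₂/V₁) → W_b/(P₁V₁) = 1.325.
W_a / W_b = 0.8798 / 1.325 = 0.6641.

W_a / W_b ≈ 0.664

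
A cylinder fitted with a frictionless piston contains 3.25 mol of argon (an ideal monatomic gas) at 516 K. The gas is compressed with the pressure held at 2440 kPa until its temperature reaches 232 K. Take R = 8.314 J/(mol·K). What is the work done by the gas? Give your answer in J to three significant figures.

Isobaric: W = P ΔV = nR ΔT.
W = (3.25)(8.314)(232 − 516) = -7674 J.

W ≈ -7670 J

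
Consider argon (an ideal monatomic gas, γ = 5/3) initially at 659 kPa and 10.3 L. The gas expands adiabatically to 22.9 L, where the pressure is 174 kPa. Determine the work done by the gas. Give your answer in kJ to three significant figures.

W ≈ 4.20 kJ

Adiabatic: W = (P₁V₁ − P₂V₂)/(γ − 1) with γ = 5/3.
P₁V₁ = 6788 J, P₂V₂ = 3985 J.
W = (6788 − 3985) / 0.6667 = 4205 J.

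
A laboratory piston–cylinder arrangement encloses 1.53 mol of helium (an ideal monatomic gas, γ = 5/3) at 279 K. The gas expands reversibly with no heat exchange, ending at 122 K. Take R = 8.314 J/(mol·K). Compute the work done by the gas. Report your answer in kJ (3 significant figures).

Adiabatic ⇒ Q = 0, so W_by = −ΔU = nCᵥ(T₁ − T₂).
Cᵥ = 3R/2 = 12.47 J/(mol·K).
W = (1.53)(12.47)(279 − 122) = 2996 J.

W ≈ 3.00 kJ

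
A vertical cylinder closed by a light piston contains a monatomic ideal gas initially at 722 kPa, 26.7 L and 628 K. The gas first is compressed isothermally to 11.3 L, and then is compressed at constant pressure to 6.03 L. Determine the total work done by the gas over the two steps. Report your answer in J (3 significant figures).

Step 1 (isothermal): W = P₁V₁ ln(V₂/V₁) = (19277) ln(11.3/26.7) = -16576 J.
After step 1: P = 1706 kPa, V = 11.3 L, T = 628 K.
Step 2 (isobaric): W = PΔV = (1706 kPa)(6.03 − 11.3 L) = -8990 J.
W_total = -16576 − 8990 = -25566 J.

W_total ≈ -25600 J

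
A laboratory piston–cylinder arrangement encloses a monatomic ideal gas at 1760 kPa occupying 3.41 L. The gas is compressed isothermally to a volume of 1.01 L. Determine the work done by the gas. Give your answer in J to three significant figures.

W ≈ -7300 J

Isothermal: W = nRT ln(V₂/V₁) = P₁V₁ ln(V₂/V₁).
P₁V₁ = (1760 kPa)(3.41 L) = 6002 J.
W = 6002 × ln(1.01/3.41) = 6002 × -1.217
W_by_gas = -7303 J.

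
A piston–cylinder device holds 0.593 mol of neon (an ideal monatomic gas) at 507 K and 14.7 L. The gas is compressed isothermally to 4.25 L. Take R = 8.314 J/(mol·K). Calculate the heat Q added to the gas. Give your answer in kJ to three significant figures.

Isothermal ⇒ ΔU = 0, so Q = W = nRT ln(V₂/V₁).
Q = (0.593)(8.314)(507) ln(4.25/14.7) = 2500 × -1.241 = -3102 J.

Q ≈ -3.10 kJ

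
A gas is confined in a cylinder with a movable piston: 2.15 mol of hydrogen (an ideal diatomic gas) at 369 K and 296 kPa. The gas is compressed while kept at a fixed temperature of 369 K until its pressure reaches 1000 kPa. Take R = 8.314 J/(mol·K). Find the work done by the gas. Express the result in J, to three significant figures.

Isothermal process: W = nRT ln(V₂/V₁) = nRT ln(P₁/P₂).
W = (2.15)(8.314)(369) × ln(296/1000)
  = 6596 × ln(0.296) = 6596 × -1.217
W_by_gas = -8030 J.

W ≈ -8030 J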